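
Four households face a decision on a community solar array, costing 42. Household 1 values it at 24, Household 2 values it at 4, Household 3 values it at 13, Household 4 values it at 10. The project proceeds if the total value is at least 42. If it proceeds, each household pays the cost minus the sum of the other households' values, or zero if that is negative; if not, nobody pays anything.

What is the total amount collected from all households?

20

Total value 51 ≥ cost 42, so it is built.
Household 1: others sum to 27; max(0, 42 - 27) = 15.
Household 2: others sum to 47; max(0, 42 - 47) = 0.
Household 3: others sum to 38; max(0, 42 - 38) = 4.
Household 4: others sum to 41; max(0, 42 - 41) = 1.
Total collected = 15 + 0 + 4 + 1 = 20.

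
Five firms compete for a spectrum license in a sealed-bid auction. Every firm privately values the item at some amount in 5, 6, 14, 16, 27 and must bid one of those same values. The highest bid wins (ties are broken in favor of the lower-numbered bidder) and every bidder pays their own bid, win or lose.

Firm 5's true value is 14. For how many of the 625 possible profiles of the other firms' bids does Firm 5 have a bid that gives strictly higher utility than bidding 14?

Others bid (5, 5, 5, 5): truth gives 0; bid 6 gives 8 > 0. Violating.
Others bid (5, 5, 5, 14): truth gives -14; bid 16 gives -2 > -14. Violating.
Others bid (5, 5, 5, 16): truth gives -14; bid 5 gives -5 > -14. Violating.
Others bid (5, 5, 5, 27): truth gives -14; bid 5 gives -5 > -14. Violating.
Others bid (5, 5, 5, 6): truth gives 0; no alternative beats it.
Others bid (5, 5, 6, 5): truth gives 0; no alternative beats it.
(Checking all 625 profiles: 610 have a profitable deviation, 15 do not.)

610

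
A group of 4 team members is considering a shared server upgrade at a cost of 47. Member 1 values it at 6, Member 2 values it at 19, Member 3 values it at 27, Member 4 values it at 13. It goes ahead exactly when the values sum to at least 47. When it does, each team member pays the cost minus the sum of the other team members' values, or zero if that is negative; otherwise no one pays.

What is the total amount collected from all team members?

Total value 65 ≥ cost 47, so it is built.
Member 1: others sum to 59; max(0, 47 - 59) = 0.
Member 2: others sum to 46; max(0, 47 - 46) = 1.
Member 3: others sum to 38; max(0, 47 - 38) = 9.
Member 4: others sum to 52; max(0, 47 - 52) = 0.
Total collected = 0 + 1 + 9 + 0 = 10.

10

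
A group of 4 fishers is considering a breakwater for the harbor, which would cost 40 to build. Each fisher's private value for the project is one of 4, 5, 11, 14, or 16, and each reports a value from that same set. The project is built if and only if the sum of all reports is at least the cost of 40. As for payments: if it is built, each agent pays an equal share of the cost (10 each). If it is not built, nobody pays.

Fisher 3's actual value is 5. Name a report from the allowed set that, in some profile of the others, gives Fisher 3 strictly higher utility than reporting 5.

Suppose Fisher 1 reports 5, Fisher 2 reports 14 and Fisher 4 reports 16.
Report 5: project built, pays 10, utility 5 - 10 = -5.
Report 4: project not built, utility 0.
So reporting 4 beats truth here (0 > -5).

4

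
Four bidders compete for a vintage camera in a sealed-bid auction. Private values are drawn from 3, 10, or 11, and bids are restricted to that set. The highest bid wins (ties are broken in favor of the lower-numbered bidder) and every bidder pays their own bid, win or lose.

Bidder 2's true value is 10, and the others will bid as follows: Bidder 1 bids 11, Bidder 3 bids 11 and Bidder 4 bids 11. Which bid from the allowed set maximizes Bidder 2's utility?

Bid 3: loses but pays 3, utility -3.
Bid 10: loses but pays 10, utility -10.
Bid 11: loses but pays 11, utility -11.
The best choice is 3 with utility -3.

3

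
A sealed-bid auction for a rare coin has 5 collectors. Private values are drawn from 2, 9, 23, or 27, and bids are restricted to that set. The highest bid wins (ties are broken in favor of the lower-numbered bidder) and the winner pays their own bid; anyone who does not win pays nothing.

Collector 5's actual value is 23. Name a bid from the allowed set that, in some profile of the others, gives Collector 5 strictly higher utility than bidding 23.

9

Suppose Collector 1 bids 2, Collector 2 bids 2, Collector 3 bids 2 and Collector 4 bids 2.
Bid 23: wins, pays 23, utility 23 - 23 = 0.
Bid 9: wins, pays 9, utility 23 - 9 = 14.
So bidding 9 beats truth here (14 > 0).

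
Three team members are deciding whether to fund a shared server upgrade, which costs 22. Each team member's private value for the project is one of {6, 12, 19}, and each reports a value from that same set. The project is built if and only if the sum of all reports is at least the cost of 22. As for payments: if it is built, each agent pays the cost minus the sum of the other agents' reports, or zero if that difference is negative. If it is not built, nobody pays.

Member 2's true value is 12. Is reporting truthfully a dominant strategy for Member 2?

Yes

Check each profile of the others' reports and compare truth against every alternative report.
Others report (6, 19): truth gives 12, best alternative gives 12.
Others report (12, 12): truth gives 12, best alternative gives 12.
Others report (12, 19): truth gives 12, best alternative gives 12.
Others report (19, 6): truth gives 12, best alternative gives 12.
Others report (19, 12): truth gives 12, best alternative gives 12.
Others report (19, 19): truth gives 12, best alternative gives 12.
(Remaining 3 profiles checked similarly; truth is weakly best in each.)
In every case the truthful report is at least as good as any alternative, so it is a dominant strategy.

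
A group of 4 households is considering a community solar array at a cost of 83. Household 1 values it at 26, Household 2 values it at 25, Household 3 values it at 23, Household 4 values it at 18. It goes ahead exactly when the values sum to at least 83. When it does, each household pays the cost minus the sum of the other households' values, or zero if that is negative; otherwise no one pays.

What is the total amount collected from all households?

56

Total value 92 ≥ cost 83, so it is built.
Household 1: others sum to 66; max(0, 83 - 66) = 17.
Household 2: others sum to 67; max(0, 83 - 67) = 16.
Household 3: others sum to 69; max(0, 83 - 69) = 14.
Household 4: others sum to 74; max(0, 83 - 74) = 9.
Total collected = 17 + 16 + 14 + 9 = 56.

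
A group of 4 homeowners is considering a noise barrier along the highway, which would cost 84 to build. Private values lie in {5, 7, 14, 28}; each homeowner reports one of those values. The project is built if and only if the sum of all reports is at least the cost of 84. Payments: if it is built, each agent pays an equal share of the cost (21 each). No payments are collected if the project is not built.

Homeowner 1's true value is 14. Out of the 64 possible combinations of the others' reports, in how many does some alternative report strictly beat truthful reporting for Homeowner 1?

Others report (14, 28, 28): truth gives -7; report 5 gives 0 > -7. Violating.
Others report (28, 14, 28): truth gives -7; report 5 gives 0 > -7. Violating.
Others report (28, 28, 14): truth gives -7; report 5 gives 0 > -7. Violating.
Others report (5, 5, 5): truth gives 0; no alternative beats it.
Others report (5, 5, 7): truth gives 0; no alternative beats it.
(Checking all 64 profiles: 3 have a profitable deviation, 61 do not.)

3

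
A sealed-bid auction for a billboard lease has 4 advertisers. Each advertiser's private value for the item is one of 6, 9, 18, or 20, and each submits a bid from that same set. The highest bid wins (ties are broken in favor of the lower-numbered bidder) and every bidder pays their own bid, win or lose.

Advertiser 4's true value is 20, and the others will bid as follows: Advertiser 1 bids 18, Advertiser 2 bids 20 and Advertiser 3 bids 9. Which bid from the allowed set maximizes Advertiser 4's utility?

6

Bid 6: loses but pays 6, utility -6.
Bid 9: loses but pays 9, utility -9.
Bid 18: loses but pays 18, utility -18.
Bid 20: loses but pays 20, utility -20.
The best choice is 6 with utility -6.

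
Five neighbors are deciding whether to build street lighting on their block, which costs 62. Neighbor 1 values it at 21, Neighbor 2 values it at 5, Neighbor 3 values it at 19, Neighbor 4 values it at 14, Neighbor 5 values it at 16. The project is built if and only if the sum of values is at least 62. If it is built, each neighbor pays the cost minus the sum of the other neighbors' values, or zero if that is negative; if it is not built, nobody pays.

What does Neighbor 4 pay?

Total value 75 ≥ cost 62, so the project is built.
The other neighbors' values sum to 61.
Cost minus that sum is 62 - 61 = 1.

1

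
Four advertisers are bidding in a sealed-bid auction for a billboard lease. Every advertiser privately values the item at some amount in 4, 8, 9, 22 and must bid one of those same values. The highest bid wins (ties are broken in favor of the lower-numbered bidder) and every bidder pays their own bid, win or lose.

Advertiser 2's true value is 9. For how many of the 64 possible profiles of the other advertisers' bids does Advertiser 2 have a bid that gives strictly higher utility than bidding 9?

Others bid (4, 4, 4): truth gives 0; bid 8 gives 1 > 0. Violating.
Others bid (4, 4, 8): truth gives 0; bid 8 gives 1 > 0. Violating.
Others bid (4, 4, 22): truth gives -9; bid 4 gives -4 > -9. Violating.
Others bid (4, 8, 4): truth gives 0; bid 8 gives 1 > 0. Violating.
Others bid (4, 4, 9): truth gives 0; no alternative beats it.
Others bid (4, 8, 9): truth gives 0; no alternative beats it.
(Checking all 64 profiles: 50 have a profitable deviation, 14 do not.)

50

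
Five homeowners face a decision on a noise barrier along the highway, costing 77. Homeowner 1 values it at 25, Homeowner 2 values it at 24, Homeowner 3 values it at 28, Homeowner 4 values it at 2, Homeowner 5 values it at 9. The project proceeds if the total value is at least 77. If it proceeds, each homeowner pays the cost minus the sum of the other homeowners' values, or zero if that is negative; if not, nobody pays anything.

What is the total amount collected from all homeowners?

44

Total value 88 ≥ cost 77, so it is built.
Homeowner 1: others sum to 63; max(0, 77 - 63) = 14.
Homeowner 2: others sum to 64; max(0, 77 - 64) = 13.
Homeowner 3: others sum to 60; max(0, 77 - 60) = 17.
Homeowner 4: others sum to 86; max(0, 77 - 86) = 0.
Homeowner 5: others sum to 79; max(0, 77 - 79) = 0.
Total collected = 14 + 13 + 17 + 0 + 0 = 44.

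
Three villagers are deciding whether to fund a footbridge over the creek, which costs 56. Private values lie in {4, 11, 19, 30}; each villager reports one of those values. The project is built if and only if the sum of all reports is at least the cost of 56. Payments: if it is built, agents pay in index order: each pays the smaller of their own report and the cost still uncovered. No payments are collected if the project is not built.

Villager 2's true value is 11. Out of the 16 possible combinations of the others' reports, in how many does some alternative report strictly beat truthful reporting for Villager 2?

1

Others report (30, 30): truth gives 0; report 4 gives 7 > 0. Violating.
Others report (4, 4): truth gives 0; no alternative beats it.
Others report (4, 11): truth gives 0; no alternative beats it.
(Checking all 16 profiles: 1 has a profitable deviation, 15 do not.)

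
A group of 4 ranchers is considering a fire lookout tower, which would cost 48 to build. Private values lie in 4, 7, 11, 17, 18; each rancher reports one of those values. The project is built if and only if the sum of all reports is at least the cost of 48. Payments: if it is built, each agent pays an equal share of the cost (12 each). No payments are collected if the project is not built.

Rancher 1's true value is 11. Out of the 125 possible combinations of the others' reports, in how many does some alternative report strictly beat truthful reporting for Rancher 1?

30

Others report (4, 17, 17): truth gives -1; report 4 gives 0 > -1. Violating.
Others report (4, 17, 18): truth gives -1; report 4 gives 0 > -1. Violating.
Others report (4, 18, 17): truth gives -1; report 4 gives 0 > -1. Violating.
Others report (4, 18, 18): truth gives -1; report 4 gives 0 > -1. Violating.
Others report (4, 4, 4): truth gives 0; no alternative beats it.
Others report (4, 4, 7): truth gives 0; no alternative beats it.
(Checking all 125 profiles: 30 have a profitable deviation, 95 do not.)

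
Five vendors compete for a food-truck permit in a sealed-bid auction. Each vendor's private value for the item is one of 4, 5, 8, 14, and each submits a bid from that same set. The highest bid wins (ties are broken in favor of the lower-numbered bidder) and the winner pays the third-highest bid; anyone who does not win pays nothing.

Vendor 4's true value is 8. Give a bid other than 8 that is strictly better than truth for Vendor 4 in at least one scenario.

14

Suppose Vendor 1 bids 4, Vendor 2 bids 4, Vendor 3 bids 4 and Vendor 5 bids 14.
Bid 8: loses, pays 0, utility 0.
Bid 14: wins, pays 4, utility 8 - 4 = 4.
So bidding 14 beats truth here (4 > 0).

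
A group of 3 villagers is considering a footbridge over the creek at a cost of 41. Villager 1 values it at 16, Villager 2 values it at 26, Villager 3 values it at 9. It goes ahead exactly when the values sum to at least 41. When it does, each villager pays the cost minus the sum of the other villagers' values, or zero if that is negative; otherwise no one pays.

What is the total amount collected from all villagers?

22

Total value 51 ≥ cost 41, so it is built.
Villager 1: others sum to 35; max(0, 41 - 35) = 6.
Villager 2: others sum to 25; max(0, 41 - 25) = 16.
Villager 3: others sum to 42; max(0, 41 - 42) = 0.
Total collected = 6 + 16 + 0 = 22.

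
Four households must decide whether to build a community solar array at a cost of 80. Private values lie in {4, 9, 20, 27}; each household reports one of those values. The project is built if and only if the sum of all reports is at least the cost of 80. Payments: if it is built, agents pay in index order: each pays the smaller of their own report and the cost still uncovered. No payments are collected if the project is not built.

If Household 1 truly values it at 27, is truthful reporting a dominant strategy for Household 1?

No

Consider the case where Household 2 reports 9, Household 3 reports 27 and Household 4 reports 27.
Truthful report 27: project built, pays 27, utility 27 - 27 = 0.
Report 20 instead: project built, pays 20, utility 27 - 20 = 7.
Since 7 > 0, reporting 20 is strictly better here, so truthful reporting is not dominant.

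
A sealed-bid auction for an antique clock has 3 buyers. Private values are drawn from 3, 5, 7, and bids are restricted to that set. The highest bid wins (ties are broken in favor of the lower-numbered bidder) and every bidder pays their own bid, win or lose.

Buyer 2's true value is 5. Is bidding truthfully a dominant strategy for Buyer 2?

No

Consider the case where Buyer 1 bids 3 and Buyer 3 bids 7.
Truthful bid 5: loses but pays 5, utility -5.
Bid 3 instead: loses but pays 3, utility -3.
Since -3 > -5, bidding 3 is strictly better here, so truthful bidding is not dominant.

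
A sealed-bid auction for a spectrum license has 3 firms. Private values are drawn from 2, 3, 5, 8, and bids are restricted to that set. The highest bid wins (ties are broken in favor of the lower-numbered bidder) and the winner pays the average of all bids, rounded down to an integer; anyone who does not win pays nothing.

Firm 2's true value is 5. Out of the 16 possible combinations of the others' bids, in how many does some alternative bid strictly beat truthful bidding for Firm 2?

Others bid (2, 2): truth gives 2; bid 3 gives 3 > 2. Violating.
Others bid (2, 3): truth gives 2; bid 3 gives 3 > 2. Violating.
Others bid (2, 5): truth gives 1; no alternative beats it.
Others bid (2, 8): truth gives 0; no alternative beats it.
(Checking all 16 profiles: 2 have a profitable deviation, 14 do not.)

2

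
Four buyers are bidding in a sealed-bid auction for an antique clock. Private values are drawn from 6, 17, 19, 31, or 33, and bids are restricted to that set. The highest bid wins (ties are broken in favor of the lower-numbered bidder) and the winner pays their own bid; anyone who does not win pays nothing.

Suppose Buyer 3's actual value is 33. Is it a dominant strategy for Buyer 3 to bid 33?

Consider the case where Buyer 1 bids 6, Buyer 2 bids 6 and Buyer 4 bids 6.
Truthful bid 33: wins, pays 33, utility 33 - 33 = 0.
Bid 17 instead: wins, pays 17, utility 33 - 17 = 16.
Since 16 > 0, bidding 17 is strictly better here, so truthful bidding is not dominant.

No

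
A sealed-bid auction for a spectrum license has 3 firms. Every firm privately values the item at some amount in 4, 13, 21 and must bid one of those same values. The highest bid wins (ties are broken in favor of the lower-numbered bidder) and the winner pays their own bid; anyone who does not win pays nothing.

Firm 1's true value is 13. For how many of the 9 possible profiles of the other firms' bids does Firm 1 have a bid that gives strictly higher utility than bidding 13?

1

Others bid (4, 4): truth gives 0; bid 4 gives 9 > 0. Violating.
Others bid (4, 13): truth gives 0; no alternative beats it.
Others bid (4, 21): truth gives 0; no alternative beats it.
(Checking all 9 profiles: 1 has a profitable deviation, 8 do not.)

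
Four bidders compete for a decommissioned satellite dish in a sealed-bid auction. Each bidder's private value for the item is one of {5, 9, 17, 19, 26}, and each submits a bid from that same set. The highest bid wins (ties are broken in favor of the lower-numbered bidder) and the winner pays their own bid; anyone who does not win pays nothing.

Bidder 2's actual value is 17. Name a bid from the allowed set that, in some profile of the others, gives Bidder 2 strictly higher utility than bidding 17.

Suppose Bidder 1 bids 5, Bidder 3 bids 5 and Bidder 4 bids 5.
Bid 17: wins, pays 17, utility 17 - 17 = 0.
Bid 9: wins, pays 9, utility 17 - 9 = 8.
So bidding 9 beats truth here (8 > 0).

9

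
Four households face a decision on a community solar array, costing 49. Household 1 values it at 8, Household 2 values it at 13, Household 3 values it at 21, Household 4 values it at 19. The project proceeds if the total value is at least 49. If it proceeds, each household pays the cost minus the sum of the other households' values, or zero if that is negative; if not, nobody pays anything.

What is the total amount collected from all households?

17

Total value 61 ≥ cost 49, so it is built.
Household 1: others sum to 53; max(0, 49 - 53) = 0.
Household 2: others sum to 48; max(0, 49 - 48) = 1.
Household 3: others sum to 40; max(0, 49 - 40) = 9.
Household 4: others sum to 42; max(0, 49 - 42) = 7.
Total collected = 0 + 1 + 9 + 7 = 17.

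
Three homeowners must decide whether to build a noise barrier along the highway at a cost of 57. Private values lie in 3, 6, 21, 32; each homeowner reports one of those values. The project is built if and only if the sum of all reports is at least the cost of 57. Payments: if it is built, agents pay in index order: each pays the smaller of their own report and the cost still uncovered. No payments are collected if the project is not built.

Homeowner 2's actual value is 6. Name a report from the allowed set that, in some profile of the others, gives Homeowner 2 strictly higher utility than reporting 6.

3

Suppose Homeowner 1 reports 32 and Homeowner 3 reports 32.
Report 6: project built, pays 6, utility 6 - 6 = 0.
Report 3: project built, pays 3, utility 6 - 3 = 3.
So reporting 3 beats truth here (3 > 0).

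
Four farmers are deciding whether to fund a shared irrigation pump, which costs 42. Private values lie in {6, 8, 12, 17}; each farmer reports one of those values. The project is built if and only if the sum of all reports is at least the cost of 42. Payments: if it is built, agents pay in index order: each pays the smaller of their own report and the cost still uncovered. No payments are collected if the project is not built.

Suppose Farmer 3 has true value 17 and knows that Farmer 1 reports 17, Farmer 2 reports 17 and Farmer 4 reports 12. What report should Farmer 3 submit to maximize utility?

6

Report 6: project built, pays 6, utility 17 - 6 = 11.
Report 8: project built, pays 8, utility 17 - 8 = 9.
Report 12: project built, pays 8, utility 17 - 8 = 9.
Report 17: project built, pays 8, utility 17 - 8 = 9.
The best choice is 6 with utility 11.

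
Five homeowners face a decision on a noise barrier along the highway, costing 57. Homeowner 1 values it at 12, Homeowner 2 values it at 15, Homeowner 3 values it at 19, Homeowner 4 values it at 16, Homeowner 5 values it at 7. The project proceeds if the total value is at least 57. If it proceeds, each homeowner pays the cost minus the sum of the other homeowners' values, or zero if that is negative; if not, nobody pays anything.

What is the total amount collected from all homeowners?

Total value 69 ≥ cost 57, so it is built.
Homeowner 1: others sum to 57; max(0, 57 - 57) = 0.
Homeowner 2: others sum to 54; max(0, 57 - 54) = 3.
Homeowner 3: others sum to 50; max(0, 57 - 50) = 7.
Homeowner 4: others sum to 53; max(0, 57 - 53) = 4.
Homeowner 5: others sum to 62; max(0, 57 - 62) = 0.
Total collected = 0 + 3 + 7 + 4 + 0 = 14.

14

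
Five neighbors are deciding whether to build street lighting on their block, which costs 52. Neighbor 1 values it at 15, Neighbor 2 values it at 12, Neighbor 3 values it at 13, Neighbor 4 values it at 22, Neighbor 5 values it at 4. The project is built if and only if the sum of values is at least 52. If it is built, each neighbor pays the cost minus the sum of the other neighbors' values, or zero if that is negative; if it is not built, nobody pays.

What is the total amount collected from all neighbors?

Total value 66 ≥ cost 52, so it is built.
Neighbor 1: others sum to 51; max(0, 52 - 51) = 1.
Neighbor 2: others sum to 54; max(0, 52 - 54) = 0.
Neighbor 3: others sum to 53; max(0, 52 - 53) = 0.
Neighbor 4: others sum to 44; max(0, 52 - 44) = 8.
Neighbor 5: others sum to 62; max(0, 52 - 62) = 0.
Total collected = 1 + 0 + 0 + 8 + 0 = 9.

9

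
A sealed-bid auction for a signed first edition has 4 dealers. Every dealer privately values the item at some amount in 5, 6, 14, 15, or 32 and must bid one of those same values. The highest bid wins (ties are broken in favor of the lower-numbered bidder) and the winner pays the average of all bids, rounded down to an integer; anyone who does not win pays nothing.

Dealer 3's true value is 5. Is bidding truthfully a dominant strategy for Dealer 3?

Check each profile of the others' bids and compare truth against every alternative bid.
Others bid (5, 5, 5): truth gives 0, best alternative gives 0.
Others bid (5, 5, 6): truth gives 0, best alternative gives 0.
Others bid (5, 5, 14): truth gives 0, best alternative gives 0.
Others bid (5, 5, 15): truth gives 0, best alternative gives 0.
Others bid (5, 5, 32): truth gives 0, best alternative gives 0.
Others bid (5, 6, 5): truth gives 0, best alternative gives 0.
(Remaining 119 profiles checked similarly; truth is weakly best in each.)
In every case the truthful bid is at least as good as any alternative, so it is a dominant strategy.

Yes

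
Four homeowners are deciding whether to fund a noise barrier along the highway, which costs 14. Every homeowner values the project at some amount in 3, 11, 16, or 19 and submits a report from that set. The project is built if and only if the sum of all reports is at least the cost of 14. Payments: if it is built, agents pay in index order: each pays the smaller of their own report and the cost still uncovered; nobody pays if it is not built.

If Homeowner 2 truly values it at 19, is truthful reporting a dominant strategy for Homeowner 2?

Consider the case where Homeowner 1 reports 3, Homeowner 3 reports 3 and Homeowner 4 reports 11.
Truthful report 19: project built, pays 11, utility 19 - 11 = 8.
Report 3 instead: project built, pays 3, utility 19 - 3 = 16.
Since 16 > 8, reporting 3 is strictly better here, so truthful reporting is not dominant.

No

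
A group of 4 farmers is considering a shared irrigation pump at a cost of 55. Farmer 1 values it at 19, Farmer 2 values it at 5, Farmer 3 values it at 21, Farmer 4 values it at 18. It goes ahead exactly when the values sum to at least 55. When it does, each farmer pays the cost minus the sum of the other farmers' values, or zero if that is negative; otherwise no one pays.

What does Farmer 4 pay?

10

Total value 63 ≥ cost 55, so the project is built.
The other farmers' values sum to 45.
Cost minus that sum is 55 - 45 = 10.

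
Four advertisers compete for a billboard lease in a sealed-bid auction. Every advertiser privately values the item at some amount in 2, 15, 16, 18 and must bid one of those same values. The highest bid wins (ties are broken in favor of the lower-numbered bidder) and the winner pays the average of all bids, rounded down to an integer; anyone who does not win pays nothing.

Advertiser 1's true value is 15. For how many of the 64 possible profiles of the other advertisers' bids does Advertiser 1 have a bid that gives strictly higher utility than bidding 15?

Others bid (2, 2, 2): truth gives 10; bid 2 gives 13 > 10. Violating.
Others bid (2, 2, 16): truth gives 0; bid 16 gives 6 > 0. Violating.
Others bid (2, 2, 18): truth gives 0; bid 18 gives 5 > 0. Violating.
Others bid (2, 15, 16): truth gives 0; bid 16 gives 3 > 0. Violating.
Others bid (2, 2, 15): truth gives 7; no alternative beats it.
Others bid (2, 15, 2): truth gives 7; no alternative beats it.
(Checking all 64 profiles: 31 have a profitable deviation, 33 do not.)

31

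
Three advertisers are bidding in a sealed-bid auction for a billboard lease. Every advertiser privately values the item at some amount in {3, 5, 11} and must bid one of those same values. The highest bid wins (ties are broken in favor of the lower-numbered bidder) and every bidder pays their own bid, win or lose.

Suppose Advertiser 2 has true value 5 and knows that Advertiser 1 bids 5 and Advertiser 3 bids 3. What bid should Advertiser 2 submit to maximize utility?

Bid 3: loses but pays 3, utility -3.
Bid 5: loses but pays 5, utility -5.
Bid 11: wins, pays 11, utility 5 - 11 = -6.
The best choice is 3 with utility -3.

3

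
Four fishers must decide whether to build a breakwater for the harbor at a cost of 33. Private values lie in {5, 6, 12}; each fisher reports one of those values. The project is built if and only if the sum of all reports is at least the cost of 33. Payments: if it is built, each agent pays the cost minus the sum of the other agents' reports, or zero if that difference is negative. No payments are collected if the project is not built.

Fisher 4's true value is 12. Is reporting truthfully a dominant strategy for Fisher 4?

Check each profile of the others' reports and compare truth against every alternative report.
Others report (6, 6, 12): truth gives 3, best alternative gives 0.
Others report (6, 12, 6): truth gives 3, best alternative gives 0.
Others report (12, 6, 6): truth gives 3, best alternative gives 0.
Others report (5, 6, 12): truth gives 2, best alternative gives 0.
Others report (5, 12, 6): truth gives 2, best alternative gives 0.
Others report (6, 5, 12): truth gives 2, best alternative gives 0.
(Remaining 21 profiles checked similarly; truth is weakly best in each.)
In every case the truthful report is at least as good as any alternative, so it is a dominant strategy.

Yes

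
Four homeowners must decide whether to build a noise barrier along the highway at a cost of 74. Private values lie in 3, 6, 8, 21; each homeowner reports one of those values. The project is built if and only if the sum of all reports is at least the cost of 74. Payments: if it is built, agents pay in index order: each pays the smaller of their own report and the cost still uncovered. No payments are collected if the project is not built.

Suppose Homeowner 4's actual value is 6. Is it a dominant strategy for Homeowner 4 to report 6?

Yes

Check each profile of the others' reports and compare truth against every alternative report.
Others report (3, 3, 3): truth gives 0, best alternative gives 0.
Others report (3, 3, 6): truth gives 0, best alternative gives 0.
Others report (3, 3, 8): truth gives 0, best alternative gives 0.
Others report (3, 3, 21): truth gives 0, best alternative gives 0.
Others report (3, 6, 3): truth gives 0, best alternative gives 0.
Others report (3, 6, 6): truth gives 0, best alternative gives 0.
(Remaining 58 profiles checked similarly; truth is weakly best in each.)
In every case the truthful report is at least as good as any alternative, so it is a dominant strategy.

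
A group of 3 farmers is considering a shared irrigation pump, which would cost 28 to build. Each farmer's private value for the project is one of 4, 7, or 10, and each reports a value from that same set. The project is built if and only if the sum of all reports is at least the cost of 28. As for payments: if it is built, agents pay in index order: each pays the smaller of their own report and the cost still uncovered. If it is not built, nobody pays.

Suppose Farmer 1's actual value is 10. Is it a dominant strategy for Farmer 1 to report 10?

Yes

Check each profile of the others' reports and compare truth against every alternative report.
Others report (4, 4): truth gives 0, best alternative gives 0.
Others report (4, 7): truth gives 0, best alternative gives 0.
Others report (4, 10): truth gives 0, best alternative gives 0.
Others report (7, 4): truth gives 0, best alternative gives 0.
Others report (7, 7): truth gives 0, best alternative gives 0.
Others report (7, 10): truth gives 0, best alternative gives 0.
(Remaining 3 profiles checked similarly; truth is weakly best in each.)
In every case the truthful report is at least as good as any alternative, so it is a dominant strategy.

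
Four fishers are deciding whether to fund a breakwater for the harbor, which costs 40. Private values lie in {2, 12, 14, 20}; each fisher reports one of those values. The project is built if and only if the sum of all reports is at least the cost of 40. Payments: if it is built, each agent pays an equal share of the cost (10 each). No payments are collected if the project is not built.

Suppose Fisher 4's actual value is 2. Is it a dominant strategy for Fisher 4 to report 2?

Check each profile of the others' reports and compare truth against every alternative report.
Others report (2, 12, 14): truth gives 0, best alternative gives -8.
Others report (2, 12, 20): truth gives 0, best alternative gives -8.
Others report (2, 14, 12): truth gives 0, best alternative gives -8.
Others report (2, 14, 14): truth gives 0, best alternative gives -8.
Others report (2, 14, 20): truth gives 0, best alternative gives -8.
Others report (2, 20, 12): truth gives 0, best alternative gives -8.
(Remaining 58 profiles checked similarly; truth is weakly best in each.)
In every case the truthful report is at least as good as any alternative, so it is a dominant strategy.

Yes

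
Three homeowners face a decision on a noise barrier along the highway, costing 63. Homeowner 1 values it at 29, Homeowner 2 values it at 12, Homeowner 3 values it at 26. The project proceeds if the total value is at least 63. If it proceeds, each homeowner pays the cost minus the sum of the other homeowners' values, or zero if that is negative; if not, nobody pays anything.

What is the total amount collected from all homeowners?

Total value 67 ≥ cost 63, so it is built.
Homeowner 1: others sum to 38; max(0, 63 - 38) = 25.
Homeowner 2: others sum to 55; max(0, 63 - 55) = 8.
Homeowner 3: others sum to 41; max(0, 63 - 41) = 22.
Total collected = 25 + 8 + 22 = 55.

55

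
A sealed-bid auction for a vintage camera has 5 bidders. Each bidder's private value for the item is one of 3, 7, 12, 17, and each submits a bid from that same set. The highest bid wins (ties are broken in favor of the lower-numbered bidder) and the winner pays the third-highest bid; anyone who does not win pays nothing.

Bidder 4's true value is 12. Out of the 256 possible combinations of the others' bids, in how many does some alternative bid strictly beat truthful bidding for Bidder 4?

32

Others bid (3, 3, 3, 17): truth gives 0; bid 17 gives 9 > 0. Violating.
Others bid (3, 3, 7, 17): truth gives 0; bid 17 gives 5 > 0. Violating.
Others bid (3, 3, 12, 3): truth gives 0; bid 17 gives 9 > 0. Violating.
Others bid (3, 3, 12, 7): truth gives 0; bid 17 gives 5 > 0. Violating.
Others bid (3, 3, 3, 3): truth gives 9; no alternative beats it.
Others bid (3, 3, 3, 7): truth gives 9; no alternative beats it.
(Checking all 256 profiles: 32 have a profitable deviation, 224 do not.)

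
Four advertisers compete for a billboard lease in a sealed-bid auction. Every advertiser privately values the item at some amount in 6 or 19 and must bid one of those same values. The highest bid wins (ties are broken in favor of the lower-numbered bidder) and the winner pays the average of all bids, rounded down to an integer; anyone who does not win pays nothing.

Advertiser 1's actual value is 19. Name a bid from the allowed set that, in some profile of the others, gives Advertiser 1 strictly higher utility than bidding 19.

Suppose Advertiser 2 bids 6, Advertiser 3 bids 6 and Advertiser 4 bids 6.
Bid 19: wins, pays 9, utility 19 - 9 = 10.
Bid 6: wins, pays 6, utility 19 - 6 = 13.
So bidding 6 beats truth here (13 > 10).

6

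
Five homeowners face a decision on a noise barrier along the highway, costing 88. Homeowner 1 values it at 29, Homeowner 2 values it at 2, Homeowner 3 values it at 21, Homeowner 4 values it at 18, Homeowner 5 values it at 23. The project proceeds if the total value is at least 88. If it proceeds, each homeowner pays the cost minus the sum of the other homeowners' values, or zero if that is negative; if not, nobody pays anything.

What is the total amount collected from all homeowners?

Total value 93 ≥ cost 88, so it is built.
Homeowner 1: others sum to 64; max(0, 88 - 64) = 24.
Homeowner 2: others sum to 91; max(0, 88 - 91) = 0.
Homeowner 3: others sum to 72; max(0, 88 - 72) = 16.
Homeowner 4: others sum to 75; max(0, 88 - 75) = 13.
Homeowner 5: others sum to 70; max(0, 88 - 70) = 18.
Total collected = 24 + 0 + 16 + 13 + 18 = 71.

71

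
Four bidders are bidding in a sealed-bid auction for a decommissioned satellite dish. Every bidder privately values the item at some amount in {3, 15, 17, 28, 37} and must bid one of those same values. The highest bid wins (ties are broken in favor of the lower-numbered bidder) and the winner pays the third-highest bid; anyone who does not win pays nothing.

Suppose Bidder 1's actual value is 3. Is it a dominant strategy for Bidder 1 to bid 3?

Check each profile of the others' bids and compare truth against every alternative bid.
Others bid (3, 15, 15): truth gives 0, best alternative gives -12.
Others bid (15, 3, 15): truth gives 0, best alternative gives -12.
Others bid (15, 15, 3): truth gives 0, best alternative gives -12.
Others bid (15, 15, 15): truth gives 0, best alternative gives -12.
Others bid (3, 3, 3): truth gives 0, best alternative gives 0.
Others bid (3, 3, 15): truth gives 0, best alternative gives 0.
(Remaining 119 profiles checked similarly; truth is weakly best in each.)
In every case the truthful bid is at least as good as any alternative, so it is a dominant strategy.

Yes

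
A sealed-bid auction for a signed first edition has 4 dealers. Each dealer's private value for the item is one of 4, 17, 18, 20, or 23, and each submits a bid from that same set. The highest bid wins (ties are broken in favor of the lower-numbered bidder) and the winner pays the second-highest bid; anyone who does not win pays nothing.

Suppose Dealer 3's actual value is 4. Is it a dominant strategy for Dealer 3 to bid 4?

Check each profile of the others' bids and compare truth against every alternative bid.
Others bid (4, 4, 17): truth gives 0, best alternative gives -13.
Others bid (4, 4, 4): truth gives 0, best alternative gives 0.
Others bid (4, 4, 18): truth gives 0, best alternative gives 0.
Others bid (4, 4, 20): truth gives 0, best alternative gives 0.
Others bid (4, 4, 23): truth gives 0, best alternative gives 0.
Others bid (4, 17, 4): truth gives 0, best alternative gives 0.
(Remaining 119 profiles checked similarly; truth is weakly best in each.)
In every case the truthful bid is at least as good as any alternative, so it is a dominant strategy.

Yes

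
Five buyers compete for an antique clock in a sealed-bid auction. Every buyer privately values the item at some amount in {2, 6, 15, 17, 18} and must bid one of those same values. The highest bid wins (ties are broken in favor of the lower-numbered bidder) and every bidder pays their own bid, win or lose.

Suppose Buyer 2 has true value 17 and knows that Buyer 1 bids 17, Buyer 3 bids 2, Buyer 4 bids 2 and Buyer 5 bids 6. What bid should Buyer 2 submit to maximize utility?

Bid 2: loses but pays 2, utility -2.
Bid 6: loses but pays 6, utility -6.
Bid 15: loses but pays 15, utility -15.
Bid 17: loses but pays 17, utility -17.
Bid 18: wins, pays 18, utility 17 - 18 = -1.
The best choice is 18 with utility -1.

18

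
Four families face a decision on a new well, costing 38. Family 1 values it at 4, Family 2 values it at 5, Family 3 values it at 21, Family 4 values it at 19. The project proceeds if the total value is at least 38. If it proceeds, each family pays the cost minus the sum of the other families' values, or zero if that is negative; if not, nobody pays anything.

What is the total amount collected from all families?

18

Total value 49 ≥ cost 38, so it is built.
Family 1: others sum to 45; max(0, 38 - 45) = 0.
Family 2: others sum to 44; max(0, 38 - 44) = 0.
Family 3: others sum to 28; max(0, 38 - 28) = 10.
Family 4: others sum to 30; max(0, 38 - 30) = 8.
Total collected = 0 + 0 + 10 + 8 = 18.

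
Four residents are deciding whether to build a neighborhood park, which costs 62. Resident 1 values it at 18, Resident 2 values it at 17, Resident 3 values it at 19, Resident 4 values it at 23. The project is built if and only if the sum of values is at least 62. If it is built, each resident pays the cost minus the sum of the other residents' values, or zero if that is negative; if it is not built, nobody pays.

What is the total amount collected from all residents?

17

Total value 77 ≥ cost 62, so it is built.
Resident 1: others sum to 59; max(0, 62 - 59) = 3.
Resident 2: others sum to 60; max(0, 62 - 60) = 2.
Resident 3: others sum to 58; max(0, 62 - 58) = 4.
Resident 4: others sum to 54; max(0, 62 - 54) = 8.
Total collected = 3 + 2 + 4 + 8 = 17.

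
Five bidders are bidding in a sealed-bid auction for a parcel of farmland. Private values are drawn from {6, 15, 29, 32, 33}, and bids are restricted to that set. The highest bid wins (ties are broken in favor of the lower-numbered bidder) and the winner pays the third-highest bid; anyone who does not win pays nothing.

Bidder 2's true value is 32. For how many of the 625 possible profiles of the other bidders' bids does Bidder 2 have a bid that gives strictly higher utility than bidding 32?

Others bid (6, 6, 6, 33): truth gives 0; bid 33 gives 26 > 0. Violating.
Others bid (6, 6, 15, 33): truth gives 0; bid 33 gives 17 > 0. Violating.
Others bid (6, 6, 29, 33): truth gives 0; bid 33 gives 3 > 0. Violating.
Others bid (6, 6, 33, 6): truth gives 0; bid 33 gives 26 > 0. Violating.
Others bid (6, 6, 6, 6): truth gives 26; no alternative beats it.
Others bid (6, 6, 6, 15): truth gives 26; no alternative beats it.
(Checking all 625 profiles: 108 have a profitable deviation, 517 do not.)

108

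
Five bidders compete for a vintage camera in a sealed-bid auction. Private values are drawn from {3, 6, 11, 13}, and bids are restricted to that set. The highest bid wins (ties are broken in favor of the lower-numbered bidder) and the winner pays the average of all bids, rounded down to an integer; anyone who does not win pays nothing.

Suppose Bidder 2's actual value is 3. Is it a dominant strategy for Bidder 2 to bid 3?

Check each profile of the others' bids and compare truth against every alternative bid.
Others bid (3, 6, 6, 6): truth gives 0, best alternative gives -2.
Others bid (3, 3, 3, 6): truth gives 0, best alternative gives -1.
Others bid (3, 3, 6, 3): truth gives 0, best alternative gives -1.
Others bid (3, 3, 6, 6): truth gives 0, best alternative gives -1.
Others bid (3, 6, 3, 3): truth gives 0, best alternative gives -1.
Others bid (3, 6, 3, 6): truth gives 0, best alternative gives -1.
(Remaining 250 profiles checked similarly; truth is weakly best in each.)
In every case the truthful bid is at least as good as any alternative, so it is a dominant strategy.

Yes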